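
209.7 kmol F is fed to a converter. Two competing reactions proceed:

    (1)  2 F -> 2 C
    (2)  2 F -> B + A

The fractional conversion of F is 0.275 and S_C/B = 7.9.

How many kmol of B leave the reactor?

Conversion of F: F consumed = 0.275 × 209.7 = 57.67 kmol = 2ξ₁ + 2ξ₂.
Selectivity: 2ξ₁ / (1ξ₂) = 7.9 → ξ₁ = 3.95 ξ₂.
Substitute: (2·3.95 + 2) ξ₂ = 57.67 → ξ₂ = 5.825 kmol, ξ₁ = 23.01 kmol.
Outlet amounts (n = n₀ + Σ ν·ξ):
  F: 209.7 − 2(23.01) − 2(5.825) = 152
  C: 0 + 2(23.01) = 46.02
  B: 0 + 1(5.825) = 5.825
  A: 0 + 1(5.825) = 5.825

5.83 kmol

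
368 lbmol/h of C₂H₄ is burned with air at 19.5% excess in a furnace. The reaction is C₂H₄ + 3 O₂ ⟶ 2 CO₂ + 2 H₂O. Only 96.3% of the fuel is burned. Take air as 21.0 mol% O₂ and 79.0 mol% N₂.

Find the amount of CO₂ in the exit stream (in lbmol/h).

Stoichiometric O₂ = 3 × 368 = 1104 lbmol/h; O₂ fed = 1104 × 1.195 = 1319 lbmol/h.
N₂ fed = 1319 × 79/21 = 4963 lbmol/h.
Fuel reacted = 0.963 × 368 → ξ = 354.4 lbmol/h.
Outlet (n = n₀ + ν ξ):
  C₂H₄: 368 − 1(354.4) = 13.62
  O₂: 1319 − 3(354.4) = 256.1
  N₂: 4963 (inert)
  CO₂: 0 + 2(354.4) = 708.8
  H₂O: 0 + 2(354.4) = 708.8

709 lbmol/h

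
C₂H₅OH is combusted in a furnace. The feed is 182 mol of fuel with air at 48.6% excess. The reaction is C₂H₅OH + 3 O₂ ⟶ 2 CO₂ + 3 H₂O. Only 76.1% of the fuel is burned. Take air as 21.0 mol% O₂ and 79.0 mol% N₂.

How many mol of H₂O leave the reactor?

Stoichiometric O₂ = 3 × 182 = 546 mol; O₂ fed = 546 × 1.486 = 811.4 mol.
N₂ fed = 811.4 × 79/21 = 3052 mol.
Fuel reacted = 0.761 × 182 → ξ = 138.5 mol.
Outlet (n = n₀ + ν ξ):
  C₂H₅OH: 182 − 1(138.5) = 43.5
  O₂: 811.4 − 3(138.5) = 395.8
  N₂: 3052 (inert)
  CO₂: 0 + 2(138.5) = 277
  H₂O: 0 + 3(138.5) = 415.5

416 mol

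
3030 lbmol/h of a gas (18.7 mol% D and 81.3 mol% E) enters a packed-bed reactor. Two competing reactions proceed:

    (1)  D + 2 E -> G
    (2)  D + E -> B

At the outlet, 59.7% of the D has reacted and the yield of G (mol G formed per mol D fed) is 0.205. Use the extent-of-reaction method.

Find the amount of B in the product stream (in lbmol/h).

222 lbmol/h

Yield of G: 1ξ₁ / 566.6 = 0.205 → ξ₁ = 116.2 lbmol/h.
Conversion of D: 1ξ₁ + 1ξ₂ = 0.597 × 566.6 = 338.3 → ξ₂ = 222.1 lbmol/h.
Outlet amounts (n = n₀ + Σ ν·ξ):
  D: 566.6 − 1(116.2) − 1(222.1) = 228.3
  E: 2463 − 2(116.2) − 1(222.1) = 2009
  G: 0 + 1(116.2) = 116.2
  B: 0 + 1(222.1) = 222.1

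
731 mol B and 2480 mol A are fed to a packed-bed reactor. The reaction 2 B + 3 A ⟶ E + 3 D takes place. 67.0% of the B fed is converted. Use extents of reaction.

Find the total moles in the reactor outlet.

2970 mol

B reacted = 0.67 × 731 = 489.8 mol; ν_B = −2, so ξ = 489.8/2 = 244.9 mol.
Outlet amounts (n = n₀ + ν ξ):
  B: 731 − 2(244.9) = 241.2
  A: 2480 − 3(244.9) = 1745
  E: 0 + 1(244.9) = 244.9
  D: 0 + 3(244.9) = 734.7
Total out = 241.2 + 1745 + 244.9 + 734.7 = 2966 mol.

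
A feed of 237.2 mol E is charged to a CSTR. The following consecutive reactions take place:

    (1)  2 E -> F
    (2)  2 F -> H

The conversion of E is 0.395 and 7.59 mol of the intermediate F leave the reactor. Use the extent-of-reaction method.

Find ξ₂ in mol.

ξ₂ = 19.6 mol

Conversion of E: E consumed = 2ξ₁ = 0.395 × 237.2 → ξ₁ = 46.85 mol.
F balance: n_F = 0 + 1ξ₁ − 2ξ₂ = 7.59 → ξ₂ = (1·46.85 − 7.59)/2 = 19.63 mol.
Outlet amounts (n = n₀ + Σ ν·ξ):
  E: 237.2 − 2(46.85) = 143.5
  F: 0 + 1(46.85) − 2(19.63) = 7.59
  H: 0 + 1(19.63) = 19.63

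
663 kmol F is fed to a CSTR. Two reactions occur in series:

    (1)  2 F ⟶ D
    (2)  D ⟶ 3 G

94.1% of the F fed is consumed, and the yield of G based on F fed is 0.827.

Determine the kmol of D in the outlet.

129 kmol

Conversion of F: F consumed = 2ξ₁ = 0.941 × 663 → ξ₁ = 311.9 kmol.
Yield of G: 3ξ₂ / 663 = 0.827 → ξ₂ = 182.8 kmol.
Outlet amounts (n = n₀ + Σ ν·ξ):
  F: 663 − 2(311.9) = 39.12
  D: 0 + 1(311.9) − 1(182.8) = 129.2
  G: 0 + 3(182.8) = 548.3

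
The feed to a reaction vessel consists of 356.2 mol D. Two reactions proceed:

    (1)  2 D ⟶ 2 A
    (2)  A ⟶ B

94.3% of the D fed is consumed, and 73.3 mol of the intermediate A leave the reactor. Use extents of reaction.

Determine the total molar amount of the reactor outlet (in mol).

Conversion of D: D consumed = 2ξ₁ = 0.943 × 356.2 → ξ₁ = 167.9 mol.
A balance: n_A = 0 + 2ξ₁ − 1ξ₂ = 73.3 → ξ₂ = (2·167.9 − 73.3)/1 = 262.6 mol.
Outlet amounts (n = n₀ + Σ ν·ξ):
  D: 356.2 − 2(167.9) = 20.3
  A: 0 + 2(167.9) − 1(262.6) = 73.3
  B: 0 + 1(262.6) = 262.6
Total out = 20.3 + 73.3 + 262.6 = 356.2 mol.

356 mol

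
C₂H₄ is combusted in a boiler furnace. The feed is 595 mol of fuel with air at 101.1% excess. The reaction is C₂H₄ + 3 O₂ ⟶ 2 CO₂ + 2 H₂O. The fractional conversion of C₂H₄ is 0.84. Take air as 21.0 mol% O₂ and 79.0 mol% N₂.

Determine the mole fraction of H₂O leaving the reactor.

Stoichiometric O₂ = 3 × 595 = 1785 mol; O₂ fed = 1785 × 2.011 = 3590 mol.
N₂ fed = 3590 × 79/21 = 13500 mol.
Fuel reacted = 0.84 × 595 → ξ = 499.8 mol.
Outlet (n = n₀ + ν ξ):
  C₂H₄: 595 − 1(499.8) = 95.2
  O₂: 3590 − 3(499.8) = 2090
  N₂: 13500 (inert)
  CO₂: 0 + 2(499.8) = 999.6
  H₂O: 0 + 2(499.8) = 999.6
Total out = 17690 mol; y_H₂O = 999.6 / 17690 = 0.05651.

0.0565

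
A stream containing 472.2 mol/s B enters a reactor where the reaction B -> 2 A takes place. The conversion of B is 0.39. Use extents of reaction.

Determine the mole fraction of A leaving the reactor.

0.561

B reacted = 0.39 × 472.2 = 184.2 mol/s; ν_B = −1, so ξ = 184.2/1 = 184.2 mol/s.
Outlet amounts (n = n₀ + ν ξ):
  B: 472.2 − 1(184.2) = 288
  A: 0 + 2(184.2) = 368.3
Total out = 656.4 mol/s; y_A = 368.3 / 656.4 = 0.5612.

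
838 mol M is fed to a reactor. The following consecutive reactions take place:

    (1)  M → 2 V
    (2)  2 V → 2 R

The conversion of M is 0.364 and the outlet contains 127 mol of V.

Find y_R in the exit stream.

0.423

Conversion of M: M consumed = 1ξ₁ = 0.364 × 838 → ξ₁ = 305 mol.
V balance: n_V = 0 + 2ξ₁ − 2ξ₂ = 127 → ξ₂ = (2·305 − 127)/2 = 241.5 mol.
Outlet amounts (n = n₀ + Σ ν·ξ):
  M: 838 − 1(305) = 533
  V: 0 + 2(305) − 2(241.5) = 127
  R: 0 + 2(241.5) = 483.1
Total out = 1143 mol; y_R = 483.1 / 1143 = 0.4226.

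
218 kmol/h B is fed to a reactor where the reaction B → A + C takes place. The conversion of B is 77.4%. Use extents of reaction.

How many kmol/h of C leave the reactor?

169 kmol/h

B reacted = 0.774 × 218 = 168.7 kmol/h; ν_B = −1, so ξ = 168.7/1 = 168.7 kmol/h.
Outlet amounts (n = n₀ + ν ξ):
  B: 218 − 1(168.7) = 49.27
  A: 0 + 1(168.7) = 168.7
  C: 0 + 1(168.7) = 168.7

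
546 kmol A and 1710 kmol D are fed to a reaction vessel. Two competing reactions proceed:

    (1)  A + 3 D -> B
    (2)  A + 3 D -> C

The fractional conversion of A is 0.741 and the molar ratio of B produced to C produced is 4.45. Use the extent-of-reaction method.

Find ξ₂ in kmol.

Conversion of A: A consumed = 0.741 × 546 = 404.6 kmol = 1ξ₁ + 1ξ₂.
Selectivity: 1ξ₁ / (1ξ₂) = 4.45 → ξ₁ = 4.45 ξ₂.
Substitute: (1·4.45 + 1) ξ₂ = 404.6 → ξ₂ = 74.24 kmol, ξ₁ = 330.4 kmol.
Outlet amounts (n = n₀ + Σ ν·ξ):
  A: 546 − 1(330.4) − 1(74.24) = 141.4
  D: 1710 − 3(330.4) − 3(74.24) = 496.2
  B: 0 + 1(330.4) = 330.4
  C: 0 + 1(74.24) = 74.24

ξ₂ = 74.2 kmol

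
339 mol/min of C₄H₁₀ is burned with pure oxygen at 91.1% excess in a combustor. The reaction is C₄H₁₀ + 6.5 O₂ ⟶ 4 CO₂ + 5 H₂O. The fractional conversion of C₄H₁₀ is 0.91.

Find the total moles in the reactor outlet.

Stoichiometric O₂ = 6.5 × 339 = 2204 mol/min; O₂ fed = 2204 × 1.911 = 4211 mol/min.
Fuel reacted = 0.91 × 339 → ξ = 308.5 mol/min.
Outlet (n = n₀ + ν ξ):
  C₄H₁₀: 339 − 1(308.5) = 30.51
  O₂: 4211 − 6.5(308.5) = 2206
  CO₂: 0 + 4(308.5) = 1234
  H₂O: 0 + 5(308.5) = 1542
Total out = 30.51 + 2206 + 1234 + 1542 = 5013 mol/min.

5010 mol/min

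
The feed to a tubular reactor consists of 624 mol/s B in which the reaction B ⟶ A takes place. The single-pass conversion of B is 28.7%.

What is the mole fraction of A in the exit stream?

0.287

B reacted = 0.287 × 624 = 179.1 mol/s; ν_B = −1, so ξ = 179.1/1 = 179.1 mol/s.
Outlet amounts (n = n₀ + ν ξ):
  B: 624 − 1(179.1) = 444.9
  A: 0 + 1(179.1) = 179.1
Total out = 624 mol/s; y_A = 179.1 / 624 = 0.287.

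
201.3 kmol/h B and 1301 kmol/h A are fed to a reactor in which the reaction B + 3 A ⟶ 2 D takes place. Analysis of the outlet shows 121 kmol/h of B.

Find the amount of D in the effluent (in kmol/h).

161 kmol/h

For B: n = n₀ − 1ξ → 121 = 201.3 − 1ξ, giving ξ = 80.3 kmol/h.
Outlet amounts (n = n₀ + ν ξ):
  B: 201.3 − 1(80.3) = 121
  A: 1301 − 3(80.3) = 1060
  D: 0 + 2(80.3) = 160.6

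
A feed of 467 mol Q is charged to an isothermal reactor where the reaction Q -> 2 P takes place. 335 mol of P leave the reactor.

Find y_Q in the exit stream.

0.472

For P: n = n₀ + 2ξ → 335 = 0 + 2ξ, giving ξ = 167.5 mol.
Outlet amounts (n = n₀ + ν ξ):
  Q: 467 − 1(167.5) = 299.5
  P: 0 + 2(167.5) = 335
Total out = 634.5 mol; y_Q = 299.5 / 634.5 = 0.472.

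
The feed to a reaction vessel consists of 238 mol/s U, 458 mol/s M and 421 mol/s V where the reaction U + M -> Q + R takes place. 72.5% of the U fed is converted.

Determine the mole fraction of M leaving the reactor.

U reacted = 0.725 × 238 = 172.5 mol/s; ν_U = −1, so ξ = 172.5/1 = 172.5 mol/s.
Outlet amounts (n = n₀ + ν ξ):
  U: 238 − 1(172.5) = 65.45
  M: 458 − 1(172.5) = 285.5
  Q: 0 + 1(172.5) = 172.5
  R: 0 + 1(172.5) = 172.5
  V: 421 (inert)
Total out = 1117 mol/s; y_M = 285.5 / 1117 = 0.2556.

0.256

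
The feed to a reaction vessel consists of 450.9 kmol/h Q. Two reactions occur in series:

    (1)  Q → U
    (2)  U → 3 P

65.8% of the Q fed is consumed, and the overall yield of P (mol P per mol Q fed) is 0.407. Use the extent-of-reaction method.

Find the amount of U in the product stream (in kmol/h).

236 kmol/h

Conversion of Q: Q consumed = 1ξ₁ = 0.658 × 450.9 → ξ₁ = 296.7 kmol/h.
Yield of P: 3ξ₂ / 450.9 = 0.407 → ξ₂ = 61.17 kmol/h.
Outlet amounts (n = n₀ + Σ ν·ξ):
  Q: 450.9 − 1(296.7) = 154.2
  U: 0 + 1(296.7) − 1(61.17) = 235.5
  P: 0 + 3(61.17) = 183.5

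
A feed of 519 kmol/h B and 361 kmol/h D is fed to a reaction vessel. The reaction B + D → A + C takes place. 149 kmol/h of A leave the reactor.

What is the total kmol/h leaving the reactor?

For A: n = n₀ + 1ξ → 149 = 0 + 1ξ, giving ξ = 149 kmol/h.
Outlet amounts (n = n₀ + ν ξ):
  B: 519 − 1(149) = 370
  D: 361 − 1(149) = 212
  A: 0 + 1(149) = 149
  C: 0 + 1(149) = 149
Total out = 370 + 212 + 149 + 149 = 880 kmol/h.

880 kmol/h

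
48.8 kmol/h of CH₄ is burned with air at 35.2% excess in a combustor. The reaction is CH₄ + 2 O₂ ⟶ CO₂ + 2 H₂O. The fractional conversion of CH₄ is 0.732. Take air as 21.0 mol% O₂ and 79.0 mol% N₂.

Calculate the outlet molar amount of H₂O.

Stoichiometric O₂ = 2 × 48.8 = 97.6 kmol/h; O₂ fed = 97.6 × 1.352 = 132 kmol/h.
N₂ fed = 132 × 79/21 = 496.4 kmol/h.
Fuel reacted = 0.732 × 48.8 → ξ = 35.72 kmol/h.
Outlet (n = n₀ + ν ξ):
  CH₄: 48.8 − 1(35.72) = 13.08
  O₂: 132 − 2(35.72) = 60.51
  N₂: 496.4 (inert)
  CO₂: 0 + 1(35.72) = 35.72
  H₂O: 0 + 2(35.72) = 71.44

71.4 kmol/h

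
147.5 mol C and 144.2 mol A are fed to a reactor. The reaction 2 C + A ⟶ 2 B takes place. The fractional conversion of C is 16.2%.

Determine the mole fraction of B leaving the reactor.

0.0854

C reacted = 0.162 × 147.5 = 23.89 mol; ν_C = −2, so ξ = 23.89/2 = 11.95 mol.
Outlet amounts (n = n₀ + ν ξ):
  C: 147.5 − 2(11.95) = 123.6
  A: 144.2 − 1(11.95) = 132.3
  B: 0 + 2(11.95) = 23.89
Total out = 279.8 mol; y_B = 23.89 / 279.8 = 0.08541.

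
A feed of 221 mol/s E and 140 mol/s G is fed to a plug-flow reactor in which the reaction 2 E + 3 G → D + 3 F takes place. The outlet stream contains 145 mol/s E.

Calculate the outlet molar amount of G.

For E: n = n₀ − 2ξ → 145 = 221 − 2ξ, giving ξ = 38 mol/s.
Outlet amounts (n = n₀ + ν ξ):
  E: 221 − 2(38) = 145
  G: 140 − 3(38) = 26
  D: 0 + 1(38) = 38
  F: 0 + 3(38) = 114

26 mol/s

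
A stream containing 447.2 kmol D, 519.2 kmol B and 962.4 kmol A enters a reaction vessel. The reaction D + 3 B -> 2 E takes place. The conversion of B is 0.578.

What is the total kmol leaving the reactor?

B reacted = 0.578 × 519.2 = 300.1 kmol; ν_B = −3, so ξ = 300.1/3 = 100 kmol.
Outlet amounts (n = n₀ + ν ξ):
  D: 447.2 − 1(100) = 347.2
  B: 519.2 − 3(100) = 219.1
  E: 0 + 2(100) = 200.1
  A: 962.4 (inert)
Total out = 347.2 + 219.1 + 200.1 + 962.4 = 1729 kmol.

1730 kmol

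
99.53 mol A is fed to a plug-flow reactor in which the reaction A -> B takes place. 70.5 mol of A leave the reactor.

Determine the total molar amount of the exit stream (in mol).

99.5 mol

For A: n = n₀ − 1ξ → 70.5 = 99.53 − 1ξ, giving ξ = 29.03 mol.
Outlet amounts (n = n₀ + ν ξ):
  A: 99.53 − 1(29.03) = 70.5
  B: 0 + 1(29.03) = 29.03
Total out = 70.5 + 29.03 = 99.53 mol.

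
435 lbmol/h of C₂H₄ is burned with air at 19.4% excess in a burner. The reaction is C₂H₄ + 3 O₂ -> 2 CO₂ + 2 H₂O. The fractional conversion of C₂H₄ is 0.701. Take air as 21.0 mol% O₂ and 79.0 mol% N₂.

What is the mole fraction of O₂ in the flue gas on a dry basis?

Stoichiometric O₂ = 3 × 435 = 1305 lbmol/h; O₂ fed = 1305 × 1.194 = 1558 lbmol/h.
N₂ fed = 1558 × 79/21 = 5862 lbmol/h.
Fuel reacted = 0.701 × 435 → ξ = 304.9 lbmol/h.
Outlet (n = n₀ + ν ξ):
  C₂H₄: 435 − 1(304.9) = 130.1
  O₂: 1558 − 3(304.9) = 643.4
  N₂: 5862 (inert)
  CO₂: 0 + 2(304.9) = 609.9
  H₂O: 0 + 2(304.9) = 609.9
Dry total = 7245 lbmol/h; y_O₂ (dry) = 643.4 / 7245 = 0.0888.

0.0888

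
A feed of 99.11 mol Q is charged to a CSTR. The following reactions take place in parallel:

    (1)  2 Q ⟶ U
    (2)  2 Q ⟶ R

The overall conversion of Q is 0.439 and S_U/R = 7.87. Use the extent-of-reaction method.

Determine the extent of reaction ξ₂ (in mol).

ξ₂ = 2.45 mol

Conversion of Q: Q consumed = 0.439 × 99.11 = 43.51 mol = 2ξ₁ + 2ξ₂.
Selectivity: 1ξ₁ / (1ξ₂) = 7.87 → ξ₁ = 7.87 ξ₂.
Substitute: (2·7.87 + 2) ξ₂ = 43.51 → ξ₂ = 2.453 mol, ξ₁ = 19.3 mol.
Outlet amounts (n = n₀ + Σ ν·ξ):
  Q: 99.11 − 2(19.3) − 2(2.453) = 55.6
  U: 0 + 1(19.3) = 19.3
  R: 0 + 1(2.453) = 2.453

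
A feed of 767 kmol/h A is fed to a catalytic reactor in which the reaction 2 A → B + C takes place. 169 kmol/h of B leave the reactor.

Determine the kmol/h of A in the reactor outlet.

429 kmol/h

For B: n = n₀ + 1ξ → 169 = 0 + 1ξ, giving ξ = 169 kmol/h.
Outlet amounts (n = n₀ + ν ξ):
  A: 767 − 2(169) = 429
  B: 0 + 1(169) = 169
  C: 0 + 1(169) = 169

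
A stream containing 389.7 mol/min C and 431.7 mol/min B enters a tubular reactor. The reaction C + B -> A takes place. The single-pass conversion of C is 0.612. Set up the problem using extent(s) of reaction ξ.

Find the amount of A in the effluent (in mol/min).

C reacted = 0.612 × 389.7 = 238.5 mol/min; ν_C = −1, so ξ = 238.5/1 = 238.5 mol/min.
Outlet amounts (n = n₀ + ν ξ):
  C: 389.7 − 1(238.5) = 151.2
  B: 431.7 − 1(238.5) = 193.2
  A: 0 + 1(238.5) = 238.5

238 mol/min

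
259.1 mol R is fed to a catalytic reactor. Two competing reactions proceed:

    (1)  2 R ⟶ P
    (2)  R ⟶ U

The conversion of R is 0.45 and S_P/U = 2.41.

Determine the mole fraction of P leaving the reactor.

0.229

Conversion of R: R consumed = 0.45 × 259.1 = 116.6 mol = 2ξ₁ + 1ξ₂.
Selectivity: 1ξ₁ / (1ξ₂) = 2.41 → ξ₁ = 2.41 ξ₂.
Substitute: (2·2.41 + 1) ξ₂ = 116.6 → ξ₂ = 20.03 mol, ξ₁ = 48.28 mol.
Outlet amounts (n = n₀ + Σ ν·ξ):
  R: 259.1 − 2(48.28) − 1(20.03) = 142.5
  P: 0 + 1(48.28) = 48.28
  U: 0 + 1(20.03) = 20.03
Total out = 210.8 mol; y_P = 48.28 / 210.8 = 0.229.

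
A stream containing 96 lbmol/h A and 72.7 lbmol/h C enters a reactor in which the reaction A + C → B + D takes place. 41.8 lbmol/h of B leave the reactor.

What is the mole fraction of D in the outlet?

For B: n = n₀ + 1ξ → 41.8 = 0 + 1ξ, giving ξ = 41.8 lbmol/h.
Outlet amounts (n = n₀ + ν ξ):
  A: 96 − 1(41.8) = 54.2
  C: 72.7 − 1(41.8) = 30.9
  B: 0 + 1(41.8) = 41.8
  D: 0 + 1(41.8) = 41.8
Total out = 168.7 lbmol/h; y_D = 41.8 / 168.7 = 0.2478.

0.248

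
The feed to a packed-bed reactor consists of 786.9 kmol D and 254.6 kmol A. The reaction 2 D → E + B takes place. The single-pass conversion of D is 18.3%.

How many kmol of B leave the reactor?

D reacted = 0.183 × 786.9 = 144 kmol; ν_D = −2, so ξ = 144/2 = 72 kmol.
Outlet amounts (n = n₀ + ν ξ):
  D: 786.9 − 2(72) = 642.9
  E: 0 + 1(72) = 72
  B: 0 + 1(72) = 72
  A: 254.6 (inert)

72 kmol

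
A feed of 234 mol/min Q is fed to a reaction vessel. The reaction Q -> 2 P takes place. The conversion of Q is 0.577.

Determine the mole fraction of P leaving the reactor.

Q reacted = 0.577 × 234 = 135 mol/min; ν_Q = −1, so ξ = 135/1 = 135 mol/min.
Outlet amounts (n = n₀ + ν ξ):
  Q: 234 − 1(135) = 98.98
  P: 0 + 2(135) = 270
Total out = 369 mol/min; y_P = 270 / 369 = 0.7318.

0.732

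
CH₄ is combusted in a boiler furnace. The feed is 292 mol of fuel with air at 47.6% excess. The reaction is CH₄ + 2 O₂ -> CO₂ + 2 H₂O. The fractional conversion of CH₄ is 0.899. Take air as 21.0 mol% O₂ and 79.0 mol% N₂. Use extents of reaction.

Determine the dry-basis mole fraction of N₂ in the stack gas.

0.838

Stoichiometric O₂ = 2 × 292 = 584 mol; O₂ fed = 584 × 1.476 = 862 mol.
N₂ fed = 862 × 79/21 = 3243 mol.
Fuel reacted = 0.899 × 292 → ξ = 262.5 mol.
Outlet (n = n₀ + ν ξ):
  CH₄: 292 − 1(262.5) = 29.49
  O₂: 862 − 2(262.5) = 337
  N₂: 3243 (inert)
  CO₂: 0 + 1(262.5) = 262.5
  H₂O: 0 + 2(262.5) = 525
Dry total = 3872 mol; y_N₂ (dry) = 3243 / 3872 = 0.8375.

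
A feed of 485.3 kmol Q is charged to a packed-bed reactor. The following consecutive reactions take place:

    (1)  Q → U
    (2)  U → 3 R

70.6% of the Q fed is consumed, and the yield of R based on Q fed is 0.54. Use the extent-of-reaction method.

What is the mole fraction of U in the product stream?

Conversion of Q: Q consumed = 1ξ₁ = 0.706 × 485.3 → ξ₁ = 342.6 kmol.
Yield of R: 3ξ₂ / 485.3 = 0.54 → ξ₂ = 87.35 kmol.
Outlet amounts (n = n₀ + Σ ν·ξ):
  Q: 485.3 − 1(342.6) = 142.7
  U: 0 + 1(342.6) − 1(87.35) = 255.3
  R: 0 + 3(87.35) = 262.1
Total out = 660 kmol; y_U = 255.3 / 660 = 0.3868.

0.387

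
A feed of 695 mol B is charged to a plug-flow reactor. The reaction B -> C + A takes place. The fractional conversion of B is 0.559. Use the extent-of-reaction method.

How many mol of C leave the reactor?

389 mol

B reacted = 0.559 × 695 = 388.5 mol; ν_B = −1, so ξ = 388.5/1 = 388.5 mol.
Outlet amounts (n = n₀ + ν ξ):
  B: 695 − 1(388.5) = 306.5
  C: 0 + 1(388.5) = 388.5
  A: 0 + 1(388.5) = 388.5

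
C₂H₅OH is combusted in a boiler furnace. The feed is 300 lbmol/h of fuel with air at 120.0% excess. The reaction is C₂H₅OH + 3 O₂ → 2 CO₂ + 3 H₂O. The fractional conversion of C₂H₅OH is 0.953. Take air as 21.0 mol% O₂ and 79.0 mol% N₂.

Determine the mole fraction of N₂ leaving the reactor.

Stoichiometric O₂ = 3 × 300 = 900 lbmol/h; O₂ fed = 900 × 2.200 = 1980 lbmol/h.
N₂ fed = 1980 × 79/21 = 7449 lbmol/h.
Fuel reacted = 0.953 × 300 → ξ = 285.9 lbmol/h.
Outlet (n = n₀ + ν ξ):
  C₂H₅OH: 300 − 1(285.9) = 14.1
  O₂: 1980 − 3(285.9) = 1122
  N₂: 7449 (inert)
  CO₂: 0 + 2(285.9) = 571.8
  H₂O: 0 + 3(285.9) = 857.7
Total out = 10010 lbmol/h; y_N₂ = 7449 / 10010 = 0.7438.

0.744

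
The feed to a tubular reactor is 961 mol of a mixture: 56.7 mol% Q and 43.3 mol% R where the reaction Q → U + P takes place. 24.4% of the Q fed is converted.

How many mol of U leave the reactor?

Q reacted = 0.244 × 544.9 = 133 mol; ν_Q = −1, so ξ = 133/1 = 133 mol.
Outlet amounts (n = n₀ + ν ξ):
  Q: 544.9 − 1(133) = 411.9
  U: 0 + 1(133) = 133
  P: 0 + 1(133) = 133
  R: 416.1 (inert)

133 mol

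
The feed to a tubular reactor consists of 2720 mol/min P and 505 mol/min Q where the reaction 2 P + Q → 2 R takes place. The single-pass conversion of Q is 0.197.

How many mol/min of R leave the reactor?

199 mol/min

Q reacted = 0.197 × 505 = 99.48 mol/min; ν_Q = −1, so ξ = 99.48/1 = 99.48 mol/min.
Outlet amounts (n = n₀ + ν ξ):
  P: 2720 − 2(99.48) = 2521
  Q: 505 − 1(99.48) = 405.5
  R: 0 + 2(99.48) = 199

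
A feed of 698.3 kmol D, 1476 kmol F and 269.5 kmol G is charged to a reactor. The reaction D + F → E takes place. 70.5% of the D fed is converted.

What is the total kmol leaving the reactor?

D reacted = 0.705 × 698.3 = 492.3 kmol; ν_D = −1, so ξ = 492.3/1 = 492.3 kmol.
Outlet amounts (n = n₀ + ν ξ):
  D: 698.3 − 1(492.3) = 206
  F: 1476 − 1(492.3) = 983.7
  E: 0 + 1(492.3) = 492.3
  G: 269.5 (inert)
Total out = 206 + 983.7 + 492.3 + 269.5 = 1951 kmol.

1950 kmol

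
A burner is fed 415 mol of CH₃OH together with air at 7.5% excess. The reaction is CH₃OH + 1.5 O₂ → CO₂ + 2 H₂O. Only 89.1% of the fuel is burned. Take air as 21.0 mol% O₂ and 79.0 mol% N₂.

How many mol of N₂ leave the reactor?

Stoichiometric O₂ = 1.5 × 415 = 622.5 mol; O₂ fed = 622.5 × 1.075 = 669.2 mol.
N₂ fed = 669.2 × 79/21 = 2517 mol.
Fuel reacted = 0.891 × 415 → ξ = 369.8 mol.
Outlet (n = n₀ + ν ξ):
  CH₃OH: 415 − 1(369.8) = 45.24
  O₂: 669.2 − 1.5(369.8) = 114.5
  N₂: 2517 (inert)
  CO₂: 0 + 1(369.8) = 369.8
  H₂O: 0 + 2(369.8) = 739.5

2520 mol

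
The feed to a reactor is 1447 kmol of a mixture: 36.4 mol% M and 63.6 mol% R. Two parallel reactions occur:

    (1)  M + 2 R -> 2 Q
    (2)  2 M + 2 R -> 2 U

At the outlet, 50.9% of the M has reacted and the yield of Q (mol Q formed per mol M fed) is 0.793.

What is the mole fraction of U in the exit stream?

0.0503

Yield of Q: 2ξ₁ / 526.7 = 0.793 → ξ₁ = 208.8 kmol.
Conversion of M: 1ξ₁ + 2ξ₂ = 0.509 × 526.7 = 268.1 → ξ₂ = 29.63 kmol.
Outlet amounts (n = n₀ + Σ ν·ξ):
  M: 526.7 − 1(208.8) − 2(29.63) = 258.6
  R: 920.3 − 2(208.8) − 2(29.63) = 443.4
  Q: 0 + 2(208.8) = 417.7
  U: 0 + 2(29.63) = 59.25
Total out = 1179 kmol; y_U = 59.25 / 1179 = 0.05026.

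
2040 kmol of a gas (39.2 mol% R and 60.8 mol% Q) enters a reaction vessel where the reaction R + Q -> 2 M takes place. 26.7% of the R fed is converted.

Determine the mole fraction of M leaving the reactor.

0.209

R reacted = 0.267 × 799.7 = 213.5 kmol; ν_R = −1, so ξ = 213.5/1 = 213.5 kmol.
Outlet amounts (n = n₀ + ν ξ):
  R: 799.7 − 1(213.5) = 586.2
  Q: 1240 − 1(213.5) = 1027
  M: 0 + 2(213.5) = 427
Total out = 2040 kmol; y_M = 427 / 2040 = 0.2093.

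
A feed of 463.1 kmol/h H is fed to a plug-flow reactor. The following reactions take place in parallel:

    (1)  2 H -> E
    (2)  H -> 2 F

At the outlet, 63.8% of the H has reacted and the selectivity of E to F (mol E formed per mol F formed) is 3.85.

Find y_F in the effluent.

Conversion of H: H consumed = 0.638 × 463.1 = 295.5 kmol/h = 2ξ₁ + 1ξ₂.
Selectivity: 1ξ₁ / (2ξ₂) = 3.85 → ξ₁ = 7.7 ξ₂.
Substitute: (2·7.7 + 1) ξ₂ = 295.5 → ξ₂ = 18.02 kmol/h, ξ₁ = 138.7 kmol/h.
Outlet amounts (n = n₀ + Σ ν·ξ):
  H: 463.1 − 2(138.7) − 1(18.02) = 167.6
  E: 0 + 1(138.7) = 138.7
  F: 0 + 2(18.02) = 36.03
Total out = 342.4 kmol/h; y_F = 36.03 / 342.4 = 0.1052.

0.105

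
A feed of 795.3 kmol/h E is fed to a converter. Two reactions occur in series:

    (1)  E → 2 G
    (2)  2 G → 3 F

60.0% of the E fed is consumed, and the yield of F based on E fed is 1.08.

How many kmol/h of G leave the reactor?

Conversion of E: E consumed = 1ξ₁ = 0.6 × 795.3 → ξ₁ = 477.2 kmol/h.
Yield of F: 3ξ₂ / 795.3 = 1.08 → ξ₂ = 286.3 kmol/h.
Outlet amounts (n = n₀ + Σ ν·ξ):
  E: 795.3 − 1(477.2) = 318.1
  G: 0 + 2(477.2) − 2(286.3) = 381.7
  F: 0 + 3(286.3) = 858.9

382 kmol/h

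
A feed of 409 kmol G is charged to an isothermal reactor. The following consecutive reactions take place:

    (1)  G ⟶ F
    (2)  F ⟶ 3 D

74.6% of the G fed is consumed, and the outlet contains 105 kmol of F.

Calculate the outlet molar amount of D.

Conversion of G: G consumed = 1ξ₁ = 0.746 × 409 → ξ₁ = 305.1 kmol.
F balance: n_F = 0 + 1ξ₁ − 1ξ₂ = 105 → ξ₂ = (1·305.1 − 105)/1 = 200.1 kmol.
Outlet amounts (n = n₀ + Σ ν·ξ):
  G: 409 − 1(305.1) = 103.9
  F: 0 + 1(305.1) − 1(200.1) = 105
  D: 0 + 3(200.1) = 600.3

600 kmol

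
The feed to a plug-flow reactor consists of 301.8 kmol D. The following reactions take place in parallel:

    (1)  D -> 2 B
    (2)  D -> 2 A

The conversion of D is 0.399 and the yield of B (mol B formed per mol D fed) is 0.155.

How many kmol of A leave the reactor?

Yield of B: 2ξ₁ / 301.8 = 0.155 → ξ₁ = 23.39 kmol.
Conversion of D: 1ξ₁ + 1ξ₂ = 0.399 × 301.8 = 120.4 → ξ₂ = 97.03 kmol.
Outlet amounts (n = n₀ + Σ ν·ξ):
  D: 301.8 − 1(23.39) − 1(97.03) = 181.4
  B: 0 + 2(23.39) = 46.78
  A: 0 + 2(97.03) = 194.1

194 kmol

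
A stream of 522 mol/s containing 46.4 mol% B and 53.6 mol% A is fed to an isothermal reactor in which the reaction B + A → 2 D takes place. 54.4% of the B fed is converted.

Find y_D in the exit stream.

B reacted = 0.544 × 242.2 = 131.8 mol/s; ν_B = −1, so ξ = 131.8/1 = 131.8 mol/s.
Outlet amounts (n = n₀ + ν ξ):
  B: 242.2 − 1(131.8) = 110.4
  A: 279.8 − 1(131.8) = 148
  D: 0 + 2(131.8) = 263.5
Total out = 522 mol/s; y_D = 263.5 / 522 = 0.5048.

0.505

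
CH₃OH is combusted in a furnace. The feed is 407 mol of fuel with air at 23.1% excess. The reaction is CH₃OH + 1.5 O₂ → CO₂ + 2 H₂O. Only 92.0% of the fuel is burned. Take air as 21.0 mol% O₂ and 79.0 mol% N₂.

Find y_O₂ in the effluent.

0.0455

Stoichiometric O₂ = 1.5 × 407 = 610.5 mol; O₂ fed = 610.5 × 1.231 = 751.5 mol.
N₂ fed = 751.5 × 79/21 = 2827 mol.
Fuel reacted = 0.92 × 407 → ξ = 374.4 mol.
Outlet (n = n₀ + ν ξ):
  CH₃OH: 407 − 1(374.4) = 32.56
  O₂: 751.5 − 1.5(374.4) = 189.9
  N₂: 2827 (inert)
  CO₂: 0 + 1(374.4) = 374.4
  H₂O: 0 + 2(374.4) = 748.9
Total out = 4173 mol; y_O₂ = 189.9 / 4173 = 0.0455.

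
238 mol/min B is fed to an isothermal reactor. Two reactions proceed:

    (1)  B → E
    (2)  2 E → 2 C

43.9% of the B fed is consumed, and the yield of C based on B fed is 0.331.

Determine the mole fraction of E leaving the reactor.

Conversion of B: B consumed = 1ξ₁ = 0.439 × 238 → ξ₁ = 104.5 mol/min.
Yield of C: 2ξ₂ / 238 = 0.331 → ξ₂ = 39.39 mol/min.
Outlet amounts (n = n₀ + Σ ν·ξ):
  B: 238 − 1(104.5) = 133.5
  E: 0 + 1(104.5) − 2(39.39) = 25.7
  C: 0 + 2(39.39) = 78.78
Total out = 238 mol/min; y_E = 25.7 / 238 = 0.108.

0.108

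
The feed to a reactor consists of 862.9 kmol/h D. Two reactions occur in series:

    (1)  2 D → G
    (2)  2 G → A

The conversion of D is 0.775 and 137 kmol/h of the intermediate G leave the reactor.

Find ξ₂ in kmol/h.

Conversion of D: D consumed = 2ξ₁ = 0.775 × 862.9 → ξ₁ = 334.4 kmol/h.
G balance: n_G = 0 + 1ξ₁ − 2ξ₂ = 137 → ξ₂ = (1·334.4 − 137)/2 = 98.69 kmol/h.
Outlet amounts (n = n₀ + Σ ν·ξ):
  D: 862.9 − 2(334.4) = 194.2
  G: 0 + 1(334.4) − 2(98.69) = 137
  A: 0 + 1(98.69) = 98.69

ξ₂ = 98.7 kmol/h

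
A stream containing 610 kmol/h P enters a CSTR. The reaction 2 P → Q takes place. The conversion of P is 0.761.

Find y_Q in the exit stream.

0.614

P reacted = 0.761 × 610 = 464.2 kmol/h; ν_P = −2, so ξ = 464.2/2 = 232.1 kmol/h.
Outlet amounts (n = n₀ + ν ξ):
  P: 610 − 2(232.1) = 145.8
  Q: 0 + 1(232.1) = 232.1
Total out = 377.9 kmol/h; y_Q = 232.1 / 377.9 = 0.6142.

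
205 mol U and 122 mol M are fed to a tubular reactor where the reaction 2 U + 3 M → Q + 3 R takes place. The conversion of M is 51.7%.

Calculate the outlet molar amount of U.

M reacted = 0.517 × 122 = 63.07 mol; ν_M = −3, so ξ = 63.07/3 = 21.02 mol.
Outlet amounts (n = n₀ + ν ξ):
  U: 205 − 2(21.02) = 163
  M: 122 − 3(21.02) = 58.93
  Q: 0 + 1(21.02) = 21.02
  R: 0 + 3(21.02) = 63.07

163 mol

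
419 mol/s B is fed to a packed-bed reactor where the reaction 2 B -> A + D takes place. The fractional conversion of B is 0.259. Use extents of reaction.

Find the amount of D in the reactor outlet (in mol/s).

54.3 mol/s

B reacted = 0.259 × 419 = 108.5 mol/s; ν_B = −2, so ξ = 108.5/2 = 54.26 mol/s.
Outlet amounts (n = n₀ + ν ξ):
  B: 419 − 2(54.26) = 310.5
  A: 0 + 1(54.26) = 54.26
  D: 0 + 1(54.26) = 54.26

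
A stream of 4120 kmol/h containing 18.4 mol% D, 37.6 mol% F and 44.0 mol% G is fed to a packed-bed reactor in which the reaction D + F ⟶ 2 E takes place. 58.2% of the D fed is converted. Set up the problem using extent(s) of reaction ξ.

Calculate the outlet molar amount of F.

D reacted = 0.582 × 758.1 = 441.2 kmol/h; ν_D = −1, so ξ = 441.2/1 = 441.2 kmol/h.
Outlet amounts (n = n₀ + ν ξ):
  D: 758.1 − 1(441.2) = 316.9
  F: 1549 − 1(441.2) = 1108
  E: 0 + 2(441.2) = 882.4
  G: 1813 (inert)

1110 kmol/h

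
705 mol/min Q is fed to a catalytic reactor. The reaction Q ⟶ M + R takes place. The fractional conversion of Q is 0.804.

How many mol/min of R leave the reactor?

567 mol/min

Q reacted = 0.804 × 705 = 566.8 mol/min; ν_Q = −1, so ξ = 566.8/1 = 566.8 mol/min.
Outlet amounts (n = n₀ + ν ξ):
  Q: 705 − 1(566.8) = 138.2
  M: 0 + 1(566.8) = 566.8
  R: 0 + 1(566.8) = 566.8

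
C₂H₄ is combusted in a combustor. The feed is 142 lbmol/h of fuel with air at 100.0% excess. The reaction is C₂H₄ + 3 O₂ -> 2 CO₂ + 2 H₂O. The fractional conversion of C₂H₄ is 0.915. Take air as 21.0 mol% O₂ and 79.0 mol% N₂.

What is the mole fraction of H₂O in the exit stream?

Stoichiometric O₂ = 3 × 142 = 426 lbmol/h; O₂ fed = 426 × 2.000 = 852 lbmol/h.
N₂ fed = 852 × 79/21 = 3205 lbmol/h.
Fuel reacted = 0.915 × 142 → ξ = 129.9 lbmol/h.
Outlet (n = n₀ + ν ξ):
  C₂H₄: 142 − 1(129.9) = 12.07
  O₂: 852 − 3(129.9) = 462.2
  N₂: 3205 (inert)
  CO₂: 0 + 2(129.9) = 259.9
  H₂O: 0 + 2(129.9) = 259.9
Total out = 4199 lbmol/h; y_H₂O = 259.9 / 4199 = 0.06188.

0.0619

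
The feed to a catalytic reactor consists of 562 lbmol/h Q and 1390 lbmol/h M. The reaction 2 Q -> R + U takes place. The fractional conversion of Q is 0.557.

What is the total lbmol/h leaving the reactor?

Q reacted = 0.557 × 562 = 313 lbmol/h; ν_Q = −2, so ξ = 313/2 = 156.5 lbmol/h.
Outlet amounts (n = n₀ + ν ξ):
  Q: 562 − 2(156.5) = 249
  R: 0 + 1(156.5) = 156.5
  U: 0 + 1(156.5) = 156.5
  M: 1390 (inert)
Total out = 249 + 156.5 + 156.5 + 1390 = 1952 lbmol/h.

1950 lbmol/h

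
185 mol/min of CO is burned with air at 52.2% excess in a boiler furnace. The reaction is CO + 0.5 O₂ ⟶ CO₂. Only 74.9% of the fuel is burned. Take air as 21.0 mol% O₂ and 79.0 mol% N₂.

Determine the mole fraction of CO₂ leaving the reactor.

Stoichiometric O₂ = 0.5 × 185 = 92.5 mol/min; O₂ fed = 92.5 × 1.522 = 140.8 mol/min.
N₂ fed = 140.8 × 79/21 = 529.6 mol/min.
Fuel reacted = 0.749 × 185 → ξ = 138.6 mol/min.
Outlet (n = n₀ + ν ξ):
  CO: 185 − 1(138.6) = 46.44
  O₂: 140.8 − 0.5(138.6) = 71.5
  N₂: 529.6 (inert)
  CO₂: 0 + 1(138.6) = 138.6
Total out = 786.1 mol/min; y_CO₂ = 138.6 / 786.1 = 0.1763.

0.176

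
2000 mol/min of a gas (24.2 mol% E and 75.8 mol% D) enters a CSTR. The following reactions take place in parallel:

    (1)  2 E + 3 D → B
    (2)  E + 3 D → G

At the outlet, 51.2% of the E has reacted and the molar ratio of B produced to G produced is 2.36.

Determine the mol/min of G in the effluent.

Conversion of E: E consumed = 0.512 × 484 = 247.8 mol/min = 2ξ₁ + 1ξ₂.
Selectivity: 1ξ₁ / (1ξ₂) = 2.36 → ξ₁ = 2.36 ξ₂.
Substitute: (2·2.36 + 1) ξ₂ = 247.8 → ξ₂ = 43.32 mol/min, ξ₁ = 102.2 mol/min.
Outlet amounts (n = n₀ + Σ ν·ξ):
  E: 484 − 2(102.2) − 1(43.32) = 236.2
  D: 1516 − 3(102.2) − 3(43.32) = 1079
  B: 0 + 1(102.2) = 102.2
  G: 0 + 1(43.32) = 43.32

43.3 mol/min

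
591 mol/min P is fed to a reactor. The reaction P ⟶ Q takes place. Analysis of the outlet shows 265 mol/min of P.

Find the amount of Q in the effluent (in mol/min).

For P: n = n₀ − 1ξ → 265 = 591 − 1ξ, giving ξ = 326 mol/min.
Outlet amounts (n = n₀ + ν ξ):
  P: 591 − 1(326) = 265
  Q: 0 + 1(326) = 326

326 mol/min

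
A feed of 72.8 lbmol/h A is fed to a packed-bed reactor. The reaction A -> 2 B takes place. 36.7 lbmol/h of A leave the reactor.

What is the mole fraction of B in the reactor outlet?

For A: n = n₀ − 1ξ → 36.7 = 72.8 − 1ξ, giving ξ = 36.1 lbmol/h.
Outlet amounts (n = n₀ + ν ξ):
  A: 72.8 − 1(36.1) = 36.7
  B: 0 + 2(36.1) = 72.2
Total out = 108.9 lbmol/h; y_B = 72.2 / 108.9 = 0.663.

0.663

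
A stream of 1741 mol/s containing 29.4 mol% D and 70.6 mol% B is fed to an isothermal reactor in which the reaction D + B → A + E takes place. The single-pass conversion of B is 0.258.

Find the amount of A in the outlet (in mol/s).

B reacted = 0.258 × 1229 = 317.1 mol/s; ν_B = −1, so ξ = 317.1/1 = 317.1 mol/s.
Outlet amounts (n = n₀ + ν ξ):
  D: 511.9 − 1(317.1) = 194.7
  B: 1229 − 1(317.1) = 912
  A: 0 + 1(317.1) = 317.1
  E: 0 + 1(317.1) = 317.1

317 mol/s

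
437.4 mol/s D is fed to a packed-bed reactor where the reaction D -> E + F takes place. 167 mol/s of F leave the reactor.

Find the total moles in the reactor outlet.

For F: n = n₀ + 1ξ → 167 = 0 + 1ξ, giving ξ = 167 mol/s.
Outlet amounts (n = n₀ + ν ξ):
  D: 437.4 − 1(167) = 270.4
  E: 0 + 1(167) = 167
  F: 0 + 1(167) = 167
Total out = 270.4 + 167 + 167 = 604.4 mol/s.

604 mol/s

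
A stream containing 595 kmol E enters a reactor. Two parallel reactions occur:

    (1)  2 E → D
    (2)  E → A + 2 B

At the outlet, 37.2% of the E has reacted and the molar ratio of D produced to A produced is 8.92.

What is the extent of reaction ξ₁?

ξ₁ = 105 kmol

Conversion of E: E consumed = 0.372 × 595 = 221.3 kmol = 2ξ₁ + 1ξ₂.
Selectivity: 1ξ₁ / (1ξ₂) = 8.92 → ξ₁ = 8.92 ξ₂.
Substitute: (2·8.92 + 1) ξ₂ = 221.3 → ξ₂ = 11.75 kmol, ξ₁ = 104.8 kmol.
Outlet amounts (n = n₀ + Σ ν·ξ):
  E: 595 − 2(104.8) − 1(11.75) = 373.7
  D: 0 + 1(104.8) = 104.8
  A: 0 + 1(11.75) = 11.75
  B: 0 + 2(11.75) = 23.5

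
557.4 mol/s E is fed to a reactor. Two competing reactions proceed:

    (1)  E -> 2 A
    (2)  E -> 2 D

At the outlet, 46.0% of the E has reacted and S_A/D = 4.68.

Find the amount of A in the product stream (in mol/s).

Conversion of E: E consumed = 0.46 × 557.4 = 256.4 mol/s = 1ξ₁ + 1ξ₂.
Selectivity: 2ξ₁ / (2ξ₂) = 4.68 → ξ₁ = 4.68 ξ₂.
Substitute: (1·4.68 + 1) ξ₂ = 256.4 → ξ₂ = 45.14 mol/s, ξ₁ = 211.3 mol/s.
Outlet amounts (n = n₀ + Σ ν·ξ):
  E: 557.4 − 1(211.3) − 1(45.14) = 301
  A: 0 + 2(211.3) = 422.5
  D: 0 + 2(45.14) = 90.28

423 mol/s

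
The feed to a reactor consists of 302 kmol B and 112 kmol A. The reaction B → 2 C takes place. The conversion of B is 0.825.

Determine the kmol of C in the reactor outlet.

B reacted = 0.825 × 302 = 249.1 kmol; ν_B = −1, so ξ = 249.1/1 = 249.1 kmol.
Outlet amounts (n = n₀ + ν ξ):
  B: 302 − 1(249.1) = 52.85
  C: 0 + 2(249.1) = 498.3
  A: 112 (inert)

498 kmol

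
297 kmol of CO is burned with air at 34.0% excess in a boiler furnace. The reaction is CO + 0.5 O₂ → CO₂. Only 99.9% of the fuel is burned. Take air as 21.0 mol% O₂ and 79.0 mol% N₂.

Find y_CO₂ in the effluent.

Stoichiometric O₂ = 0.5 × 297 = 148.5 kmol; O₂ fed = 148.5 × 1.340 = 199 kmol.
N₂ fed = 199 × 79/21 = 748.6 kmol.
Fuel reacted = 0.999 × 297 → ξ = 296.7 kmol.
Outlet (n = n₀ + ν ξ):
  CO: 297 − 1(296.7) = 0.297
  O₂: 199 − 0.5(296.7) = 50.64
  N₂: 748.6 (inert)
  CO₂: 0 + 1(296.7) = 296.7
Total out = 1096 kmol; y_CO₂ = 296.7 / 1096 = 0.2707.

0.271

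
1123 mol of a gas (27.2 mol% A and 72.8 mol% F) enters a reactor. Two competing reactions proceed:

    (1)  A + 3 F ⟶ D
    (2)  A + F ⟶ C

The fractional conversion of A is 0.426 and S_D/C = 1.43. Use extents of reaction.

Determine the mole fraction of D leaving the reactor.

0.0912

Conversion of A: A consumed = 0.426 × 305.5 = 130.1 mol = 1ξ₁ + 1ξ₂.
Selectivity: 1ξ₁ / (1ξ₂) = 1.43 → ξ₁ = 1.43 ξ₂.
Substitute: (1·1.43 + 1) ξ₂ = 130.1 → ξ₂ = 53.55 mol, ξ₁ = 76.58 mol.
Outlet amounts (n = n₀ + Σ ν·ξ):
  A: 305.5 − 1(76.58) − 1(53.55) = 175.3
  F: 817.5 − 3(76.58) − 1(53.55) = 534.3
  D: 0 + 1(76.58) = 76.58
  C: 0 + 1(53.55) = 53.55
Total out = 839.7 mol; y_D = 76.58 / 839.7 = 0.09119.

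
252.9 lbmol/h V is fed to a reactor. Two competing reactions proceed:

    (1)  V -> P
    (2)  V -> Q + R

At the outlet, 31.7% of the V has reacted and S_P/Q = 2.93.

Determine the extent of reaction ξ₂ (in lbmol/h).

ξ₂ = 20.4 lbmol/h

Conversion of V: V consumed = 0.317 × 252.9 = 80.17 lbmol/h = 1ξ₁ + 1ξ₂.
Selectivity: 1ξ₁ / (1ξ₂) = 2.93 → ξ₁ = 2.93 ξ₂.
Substitute: (1·2.93 + 1) ξ₂ = 80.17 → ξ₂ = 20.4 lbmol/h, ξ₁ = 59.77 lbmol/h.
Outlet amounts (n = n₀ + Σ ν·ξ):
  V: 252.9 − 1(59.77) − 1(20.4) = 172.7
  P: 0 + 1(59.77) = 59.77
  Q: 0 + 1(20.4) = 20.4
  R: 0 + 1(20.4) = 20.4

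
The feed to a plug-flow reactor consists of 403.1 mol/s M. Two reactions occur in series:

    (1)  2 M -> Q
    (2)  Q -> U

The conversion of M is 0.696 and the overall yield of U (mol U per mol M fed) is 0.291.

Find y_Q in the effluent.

0.0874

Conversion of M: M consumed = 2ξ₁ = 0.696 × 403.1 → ξ₁ = 140.3 mol/s.
Yield of U: 1ξ₂ / 403.1 = 0.291 → ξ₂ = 117.3 mol/s.
Outlet amounts (n = n₀ + Σ ν·ξ):
  M: 403.1 − 2(140.3) = 122.5
  Q: 0 + 1(140.3) − 1(117.3) = 22.98
  U: 0 + 1(117.3) = 117.3
Total out = 262.8 mol/s; y_Q = 22.98 / 262.8 = 0.08742.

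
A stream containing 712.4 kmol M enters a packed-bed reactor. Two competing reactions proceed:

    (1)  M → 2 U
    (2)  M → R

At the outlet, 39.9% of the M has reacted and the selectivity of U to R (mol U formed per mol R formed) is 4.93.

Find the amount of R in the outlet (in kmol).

82 kmol

Conversion of M: M consumed = 0.399 × 712.4 = 284.2 kmol = 1ξ₁ + 1ξ₂.
Selectivity: 2ξ₁ / (1ξ₂) = 4.93 → ξ₁ = 2.465 ξ₂.
Substitute: (1·2.465 + 1) ξ₂ = 284.2 → ξ₂ = 82.03 kmol, ξ₁ = 202.2 kmol.
Outlet amounts (n = n₀ + Σ ν·ξ):
  M: 712.4 − 1(202.2) − 1(82.03) = 428.2
  U: 0 + 2(202.2) = 404.4
  R: 0 + 1(82.03) = 82.03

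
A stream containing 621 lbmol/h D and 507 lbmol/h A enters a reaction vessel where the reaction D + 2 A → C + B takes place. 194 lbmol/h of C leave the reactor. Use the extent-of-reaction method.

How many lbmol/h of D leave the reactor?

427 lbmol/h

For C: n = n₀ + 1ξ → 194 = 0 + 1ξ, giving ξ = 194 lbmol/h.
Outlet amounts (n = n₀ + ν ξ):
  D: 621 − 1(194) = 427
  A: 507 − 2(194) = 119
  C: 0 + 1(194) = 194
  B: 0 + 1(194) = 194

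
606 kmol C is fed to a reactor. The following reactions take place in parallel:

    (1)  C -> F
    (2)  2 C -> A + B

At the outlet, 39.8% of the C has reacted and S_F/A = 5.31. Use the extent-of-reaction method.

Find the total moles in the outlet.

606 kmol

Conversion of C: C consumed = 0.398 × 606 = 241.2 kmol = 1ξ₁ + 2ξ₂.
Selectivity: 1ξ₁ / (1ξ₂) = 5.31 → ξ₁ = 5.31 ξ₂.
Substitute: (1·5.31 + 2) ξ₂ = 241.2 → ξ₂ = 32.99 kmol, ξ₁ = 175.2 kmol.
Outlet amounts (n = n₀ + Σ ν·ξ):
  C: 606 − 1(175.2) − 2(32.99) = 364.8
  F: 0 + 1(175.2) = 175.2
  A: 0 + 1(32.99) = 32.99
  B: 0 + 1(32.99) = 32.99
Total out = 364.8 + 175.2 + 32.99 + 32.99 = 606 kmol.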